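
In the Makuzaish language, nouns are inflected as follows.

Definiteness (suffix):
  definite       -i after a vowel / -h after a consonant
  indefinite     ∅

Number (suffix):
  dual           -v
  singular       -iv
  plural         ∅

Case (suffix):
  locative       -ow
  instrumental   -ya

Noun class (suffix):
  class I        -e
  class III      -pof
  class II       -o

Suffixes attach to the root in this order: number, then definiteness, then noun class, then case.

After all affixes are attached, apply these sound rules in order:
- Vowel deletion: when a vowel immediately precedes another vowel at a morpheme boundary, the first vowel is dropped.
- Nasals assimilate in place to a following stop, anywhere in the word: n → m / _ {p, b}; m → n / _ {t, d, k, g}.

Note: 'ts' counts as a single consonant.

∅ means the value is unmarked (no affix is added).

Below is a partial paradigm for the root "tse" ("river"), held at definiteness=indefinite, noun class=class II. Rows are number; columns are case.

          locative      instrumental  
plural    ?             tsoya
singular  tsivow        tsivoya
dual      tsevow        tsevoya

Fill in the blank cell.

tsow

number = plural: zero marking, form stays tse.
definiteness = indefinite: zero marking, form stays tse.
Attach noun class class II -o → tseo.
Attach case locative -ow → tseoow.
Apply vowel deletion: tseoow → tsow.
Nasal assimilation: no change.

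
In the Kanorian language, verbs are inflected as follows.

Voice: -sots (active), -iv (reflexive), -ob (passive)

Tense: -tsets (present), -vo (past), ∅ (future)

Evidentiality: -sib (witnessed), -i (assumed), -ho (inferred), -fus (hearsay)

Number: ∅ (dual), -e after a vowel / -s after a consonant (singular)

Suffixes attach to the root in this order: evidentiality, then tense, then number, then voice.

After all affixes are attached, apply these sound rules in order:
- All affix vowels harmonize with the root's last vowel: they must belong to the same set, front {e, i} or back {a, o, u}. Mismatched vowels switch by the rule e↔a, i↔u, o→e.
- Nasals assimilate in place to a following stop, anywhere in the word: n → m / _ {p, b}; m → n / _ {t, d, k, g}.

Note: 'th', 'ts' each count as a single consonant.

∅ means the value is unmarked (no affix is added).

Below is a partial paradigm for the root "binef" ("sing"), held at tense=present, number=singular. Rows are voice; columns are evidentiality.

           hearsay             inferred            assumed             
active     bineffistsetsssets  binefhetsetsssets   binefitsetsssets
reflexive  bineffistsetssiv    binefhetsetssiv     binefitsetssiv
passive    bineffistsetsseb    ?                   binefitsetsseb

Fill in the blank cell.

binefhetsetsseb

Attach evidentiality inferred -ho → binefho.
Attach tense present -tsets → binefhotsets.
Attach number singular -s (after consonant 'ts') → binefhotsetss.
Attach voice passive -ob → binefhotsetssob.
Apply vowel harmony: binefhotsetssob → binefhetsetsseb.
Nasal assimilation: no change.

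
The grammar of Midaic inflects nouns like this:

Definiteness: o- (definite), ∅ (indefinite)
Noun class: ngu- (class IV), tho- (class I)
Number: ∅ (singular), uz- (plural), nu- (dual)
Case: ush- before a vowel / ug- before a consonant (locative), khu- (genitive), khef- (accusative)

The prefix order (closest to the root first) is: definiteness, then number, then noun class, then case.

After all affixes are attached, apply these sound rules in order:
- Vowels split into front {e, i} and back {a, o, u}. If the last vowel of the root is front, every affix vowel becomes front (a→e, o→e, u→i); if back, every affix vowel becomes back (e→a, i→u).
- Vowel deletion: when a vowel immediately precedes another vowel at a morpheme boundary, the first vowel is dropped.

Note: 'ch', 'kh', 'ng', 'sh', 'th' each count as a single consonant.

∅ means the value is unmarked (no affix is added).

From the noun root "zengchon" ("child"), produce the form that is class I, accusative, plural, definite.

Attach definiteness definite o- → ozengchon.
Attach number plural uz- → uzozengchon.
Attach noun class class I tho- → thouzozengchon.
Attach case accusative khef- → khefthouzozengchon.
Apply vowel harmony: khefthouzozengchon → khafthouzozengchon.
Apply vowel deletion: khafthouzozengchon → khafthuzozengchon.

khafthuzozengchon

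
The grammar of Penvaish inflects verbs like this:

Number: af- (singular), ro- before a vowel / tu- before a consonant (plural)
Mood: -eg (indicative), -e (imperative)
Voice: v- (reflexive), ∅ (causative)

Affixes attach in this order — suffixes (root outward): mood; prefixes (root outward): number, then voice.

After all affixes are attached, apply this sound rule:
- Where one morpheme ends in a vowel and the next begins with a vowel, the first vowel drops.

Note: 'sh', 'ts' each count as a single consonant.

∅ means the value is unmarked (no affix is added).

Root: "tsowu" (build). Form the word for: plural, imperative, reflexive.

Attach number plural tu- (before consonant 'ts') → tutsowu.
Attach voice reflexive v- → vtutsowu.
Attach mood imperative -e → vtutsowue.
Apply vowel deletion: vtutsowue → vtutsowe.

vtutsowe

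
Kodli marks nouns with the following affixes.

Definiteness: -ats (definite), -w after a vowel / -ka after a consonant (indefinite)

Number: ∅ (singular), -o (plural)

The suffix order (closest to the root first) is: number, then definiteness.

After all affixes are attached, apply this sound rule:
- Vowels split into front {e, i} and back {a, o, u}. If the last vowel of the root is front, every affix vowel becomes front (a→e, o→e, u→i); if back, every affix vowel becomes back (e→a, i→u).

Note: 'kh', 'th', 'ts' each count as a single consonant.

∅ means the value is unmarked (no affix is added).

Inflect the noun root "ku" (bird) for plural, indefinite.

Attach number plural -o → kuo.
Attach definiteness indefinite -w (after vowel 'o') → kuow.
Vowel harmony: no change.

kuow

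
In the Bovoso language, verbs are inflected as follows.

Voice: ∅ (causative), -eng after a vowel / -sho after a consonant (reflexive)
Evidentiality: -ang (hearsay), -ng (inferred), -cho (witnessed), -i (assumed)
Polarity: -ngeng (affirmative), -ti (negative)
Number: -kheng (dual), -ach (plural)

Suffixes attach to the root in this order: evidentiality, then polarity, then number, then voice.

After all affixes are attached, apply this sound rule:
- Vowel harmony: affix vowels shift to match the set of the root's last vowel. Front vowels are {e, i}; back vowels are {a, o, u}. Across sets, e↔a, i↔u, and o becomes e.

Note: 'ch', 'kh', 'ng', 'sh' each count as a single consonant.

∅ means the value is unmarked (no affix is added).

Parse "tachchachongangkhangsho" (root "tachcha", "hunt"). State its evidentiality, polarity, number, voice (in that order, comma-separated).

Segment: tachcha-cho-ngeng-kheng-sho.
evidentiality: -cho → witnessed.
polarity: -ngeng → affirmative.
number: -kheng → dual.
voice: -eng/sho → reflexive.

witnessed, affirmative, dual, reflexive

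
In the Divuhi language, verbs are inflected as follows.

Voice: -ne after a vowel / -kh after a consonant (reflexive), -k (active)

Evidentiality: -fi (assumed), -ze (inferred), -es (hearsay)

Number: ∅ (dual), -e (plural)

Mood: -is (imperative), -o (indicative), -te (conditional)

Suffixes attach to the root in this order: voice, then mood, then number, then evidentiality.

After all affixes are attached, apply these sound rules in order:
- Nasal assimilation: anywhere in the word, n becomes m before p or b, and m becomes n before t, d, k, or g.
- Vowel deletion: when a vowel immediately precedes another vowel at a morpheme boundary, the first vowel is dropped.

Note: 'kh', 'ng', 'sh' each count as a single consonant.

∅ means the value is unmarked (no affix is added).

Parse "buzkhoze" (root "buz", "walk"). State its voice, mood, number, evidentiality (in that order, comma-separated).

reflexive, indicative, dual, inferred

Segment: buz-kh-o-ze.
voice: -ne/kh → reflexive.
mood: -o → indicative.
number: ∅ → dual.
evidentiality: -ze → inferred.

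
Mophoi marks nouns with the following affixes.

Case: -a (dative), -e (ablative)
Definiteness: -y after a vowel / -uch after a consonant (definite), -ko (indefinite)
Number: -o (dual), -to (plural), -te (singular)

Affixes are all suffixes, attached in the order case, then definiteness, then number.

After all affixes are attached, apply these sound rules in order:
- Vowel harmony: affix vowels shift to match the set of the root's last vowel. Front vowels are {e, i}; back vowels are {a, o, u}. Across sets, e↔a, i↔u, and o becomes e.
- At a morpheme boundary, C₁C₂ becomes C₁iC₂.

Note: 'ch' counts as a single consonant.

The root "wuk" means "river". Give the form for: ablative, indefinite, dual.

wukakoo

Attach case ablative -e → wuke.
Attach definiteness indefinite -ko → wukeko.
Attach number dual -o → wukekoo.
Apply vowel harmony: wukekoo → wukakoo.
Epenthesis: no change.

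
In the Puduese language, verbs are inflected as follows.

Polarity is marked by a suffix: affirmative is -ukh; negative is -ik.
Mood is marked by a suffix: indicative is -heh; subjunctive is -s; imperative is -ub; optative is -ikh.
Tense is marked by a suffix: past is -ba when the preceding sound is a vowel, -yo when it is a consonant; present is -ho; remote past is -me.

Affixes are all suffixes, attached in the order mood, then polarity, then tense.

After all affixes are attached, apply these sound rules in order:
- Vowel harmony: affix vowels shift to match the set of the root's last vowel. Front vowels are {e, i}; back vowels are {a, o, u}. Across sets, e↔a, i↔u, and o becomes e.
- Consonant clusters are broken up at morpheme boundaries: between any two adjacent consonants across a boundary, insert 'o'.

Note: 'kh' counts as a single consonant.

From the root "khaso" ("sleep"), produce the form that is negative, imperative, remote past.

khasoubukoma

Attach mood imperative -ub → khasoub.
Attach polarity negative -ik → khasoubik.
Attach tense remote past -me → khasoubikme.
Apply vowel harmony: khasoubikme → khasoubukma.
Apply epenthesis: khasoubukma → khasoubukoma.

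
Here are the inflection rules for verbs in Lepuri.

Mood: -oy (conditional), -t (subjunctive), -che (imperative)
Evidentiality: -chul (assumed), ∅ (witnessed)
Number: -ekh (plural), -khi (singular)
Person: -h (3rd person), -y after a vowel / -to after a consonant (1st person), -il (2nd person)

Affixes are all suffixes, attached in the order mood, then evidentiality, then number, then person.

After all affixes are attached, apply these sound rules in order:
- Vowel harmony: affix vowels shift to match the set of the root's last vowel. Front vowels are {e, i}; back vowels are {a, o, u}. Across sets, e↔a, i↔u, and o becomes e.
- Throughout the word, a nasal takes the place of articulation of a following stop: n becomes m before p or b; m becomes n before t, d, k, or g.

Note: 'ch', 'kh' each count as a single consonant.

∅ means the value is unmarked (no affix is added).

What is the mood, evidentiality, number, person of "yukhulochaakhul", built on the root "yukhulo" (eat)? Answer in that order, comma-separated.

Segment: yukhulo-che-ekh-il.
mood: -che → imperative.
evidentiality: ∅ → witnessed.
number: -ekh → plural.
person: -il → 2nd person.

imperative, witnessed, plural, 2nd person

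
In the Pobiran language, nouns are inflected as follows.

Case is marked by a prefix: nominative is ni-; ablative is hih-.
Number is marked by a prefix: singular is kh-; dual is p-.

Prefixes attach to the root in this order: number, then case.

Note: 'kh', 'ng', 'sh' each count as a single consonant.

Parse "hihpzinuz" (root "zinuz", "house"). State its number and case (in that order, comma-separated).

dual, ablative

Segment: hih-p-zinuz.
number: p- → dual.
case: hih- → ablative.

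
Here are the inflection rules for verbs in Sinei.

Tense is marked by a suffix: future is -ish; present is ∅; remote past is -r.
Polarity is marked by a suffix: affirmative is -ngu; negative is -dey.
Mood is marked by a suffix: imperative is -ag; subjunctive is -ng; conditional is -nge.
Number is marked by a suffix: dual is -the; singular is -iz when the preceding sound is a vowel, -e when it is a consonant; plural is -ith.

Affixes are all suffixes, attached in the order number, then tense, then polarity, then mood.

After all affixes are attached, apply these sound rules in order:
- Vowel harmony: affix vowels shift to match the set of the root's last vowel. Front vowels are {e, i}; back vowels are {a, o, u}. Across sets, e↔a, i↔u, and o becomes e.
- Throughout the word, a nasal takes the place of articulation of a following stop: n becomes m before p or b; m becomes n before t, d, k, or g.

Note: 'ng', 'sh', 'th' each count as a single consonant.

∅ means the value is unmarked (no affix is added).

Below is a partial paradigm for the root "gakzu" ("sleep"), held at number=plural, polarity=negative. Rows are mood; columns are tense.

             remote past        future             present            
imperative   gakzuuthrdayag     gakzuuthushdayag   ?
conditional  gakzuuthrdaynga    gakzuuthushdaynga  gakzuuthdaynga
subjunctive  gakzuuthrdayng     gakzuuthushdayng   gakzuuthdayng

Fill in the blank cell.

gakzuuthdayag

Attach number plural -ith → gakzuith.
tense = present: zero marking, form stays gakzuith.
Attach polarity negative -dey → gakzuithdey.
Attach mood imperative -ag → gakzuithdeyag.
Apply vowel harmony: gakzuithdeyag → gakzuuthdayag.
Nasal assimilation: no change.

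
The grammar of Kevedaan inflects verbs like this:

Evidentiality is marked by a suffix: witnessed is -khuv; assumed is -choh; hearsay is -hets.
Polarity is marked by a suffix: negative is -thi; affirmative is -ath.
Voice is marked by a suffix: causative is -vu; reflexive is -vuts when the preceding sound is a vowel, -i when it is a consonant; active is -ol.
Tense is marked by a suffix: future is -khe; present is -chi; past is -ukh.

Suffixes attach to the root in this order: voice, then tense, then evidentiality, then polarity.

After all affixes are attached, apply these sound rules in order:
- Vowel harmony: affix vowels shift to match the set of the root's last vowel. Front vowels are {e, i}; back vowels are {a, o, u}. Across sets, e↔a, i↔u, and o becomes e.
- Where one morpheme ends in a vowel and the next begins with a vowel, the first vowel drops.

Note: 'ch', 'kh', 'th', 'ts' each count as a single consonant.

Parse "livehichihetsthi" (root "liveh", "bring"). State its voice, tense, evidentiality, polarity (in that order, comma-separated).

reflexive, present, hearsay, negative

Segment: liveh-i-chi-hets-thi.
voice: -vuts/i → reflexive.
tense: -chi → present.
evidentiality: -hets → hearsay.
polarity: -thi → negative.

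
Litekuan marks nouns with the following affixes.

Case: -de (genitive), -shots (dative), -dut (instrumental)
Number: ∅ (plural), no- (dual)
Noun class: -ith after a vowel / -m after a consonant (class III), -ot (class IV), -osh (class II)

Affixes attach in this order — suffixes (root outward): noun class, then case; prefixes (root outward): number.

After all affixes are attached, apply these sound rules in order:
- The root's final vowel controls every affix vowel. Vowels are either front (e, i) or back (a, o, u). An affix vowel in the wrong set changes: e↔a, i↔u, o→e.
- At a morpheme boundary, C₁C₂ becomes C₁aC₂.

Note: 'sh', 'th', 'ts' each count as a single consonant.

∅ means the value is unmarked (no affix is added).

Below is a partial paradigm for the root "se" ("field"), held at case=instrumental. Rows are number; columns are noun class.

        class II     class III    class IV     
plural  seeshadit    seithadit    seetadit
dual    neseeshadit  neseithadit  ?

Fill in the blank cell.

neseetadit

Attach noun class class IV -ot → seot.
Attach case instrumental -dut → seotdut.
Attach number dual no- → noseotdut.
Apply vowel harmony: noseotdut → neseetdit.
Apply epenthesis: neseetdit → neseetadit.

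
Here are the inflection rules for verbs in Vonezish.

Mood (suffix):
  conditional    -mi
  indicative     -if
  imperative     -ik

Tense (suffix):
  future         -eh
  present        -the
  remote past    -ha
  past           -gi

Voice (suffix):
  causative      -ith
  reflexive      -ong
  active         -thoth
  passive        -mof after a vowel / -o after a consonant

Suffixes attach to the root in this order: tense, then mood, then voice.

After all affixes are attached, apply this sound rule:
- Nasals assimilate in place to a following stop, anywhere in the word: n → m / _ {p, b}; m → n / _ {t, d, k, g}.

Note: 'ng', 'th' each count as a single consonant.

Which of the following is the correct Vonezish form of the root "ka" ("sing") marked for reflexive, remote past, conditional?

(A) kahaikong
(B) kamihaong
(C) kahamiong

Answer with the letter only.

C

Attach tense remote past -ha → kaha.
Attach mood conditional -mi → kahami.
Attach voice reflexive -ong → kahamiong.
Nasal assimilation: no change.
So the correct form is kahamiong, option (C).
(B) kamihaong is wrong: it has the affixes in the wrong order.
(A) kahaikong is wrong: it uses imperative instead of conditional for mood.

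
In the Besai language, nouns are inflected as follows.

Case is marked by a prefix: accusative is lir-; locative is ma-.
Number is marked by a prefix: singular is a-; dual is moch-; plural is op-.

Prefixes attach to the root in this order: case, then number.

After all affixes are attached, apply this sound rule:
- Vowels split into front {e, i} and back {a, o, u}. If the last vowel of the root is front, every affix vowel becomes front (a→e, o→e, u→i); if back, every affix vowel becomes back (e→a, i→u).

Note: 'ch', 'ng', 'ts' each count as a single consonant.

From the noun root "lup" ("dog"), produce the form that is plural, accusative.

Attach case accusative lir- → lirlup.
Attach number plural op- → oplirlup.
Apply vowel harmony: oplirlup → oplurlup.

oplurlup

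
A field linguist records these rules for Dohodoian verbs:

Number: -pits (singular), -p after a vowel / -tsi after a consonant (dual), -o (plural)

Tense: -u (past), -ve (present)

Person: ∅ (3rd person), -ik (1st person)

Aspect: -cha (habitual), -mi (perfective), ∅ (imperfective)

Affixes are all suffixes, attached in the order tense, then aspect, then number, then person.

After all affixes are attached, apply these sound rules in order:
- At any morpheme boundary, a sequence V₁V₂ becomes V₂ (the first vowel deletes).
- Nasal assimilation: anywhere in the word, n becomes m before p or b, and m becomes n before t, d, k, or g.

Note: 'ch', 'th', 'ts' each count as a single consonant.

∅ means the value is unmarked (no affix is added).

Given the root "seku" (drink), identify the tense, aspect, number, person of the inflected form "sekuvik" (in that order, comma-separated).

present, imperfective, plural, 1st person

Segment: seku-ve-o-ik.
tense: -ve → present.
aspect: ∅ → imperfective.
number: -o → plural.
person: -ik → 1st person.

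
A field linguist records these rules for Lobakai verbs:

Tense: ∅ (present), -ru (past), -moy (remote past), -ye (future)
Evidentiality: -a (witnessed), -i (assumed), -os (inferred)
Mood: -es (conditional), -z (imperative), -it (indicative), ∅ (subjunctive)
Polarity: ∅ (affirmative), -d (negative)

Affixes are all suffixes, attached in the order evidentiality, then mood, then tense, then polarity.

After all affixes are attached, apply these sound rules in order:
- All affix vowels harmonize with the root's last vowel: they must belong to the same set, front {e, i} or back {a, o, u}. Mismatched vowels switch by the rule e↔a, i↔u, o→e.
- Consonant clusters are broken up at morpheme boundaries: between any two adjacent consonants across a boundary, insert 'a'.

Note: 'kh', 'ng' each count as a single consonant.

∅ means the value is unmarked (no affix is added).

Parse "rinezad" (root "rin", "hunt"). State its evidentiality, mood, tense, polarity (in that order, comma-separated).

witnessed, imperative, present, negative

Segment: rin-a-z-d.
evidentiality: -a → witnessed.
mood: -z → imperative.
tense: ∅ → present.
polarity: -d → negative.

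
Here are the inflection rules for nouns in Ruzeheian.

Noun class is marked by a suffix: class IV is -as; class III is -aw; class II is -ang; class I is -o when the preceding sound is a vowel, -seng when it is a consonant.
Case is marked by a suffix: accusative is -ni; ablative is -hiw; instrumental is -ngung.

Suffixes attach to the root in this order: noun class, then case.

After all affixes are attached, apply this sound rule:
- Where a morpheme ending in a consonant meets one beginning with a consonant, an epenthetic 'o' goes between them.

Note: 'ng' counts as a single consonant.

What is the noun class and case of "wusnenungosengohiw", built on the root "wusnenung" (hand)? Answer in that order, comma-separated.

Segment: wusnenung-seng-hiw.
noun class: -o/seng → class I.
case: -hiw → ablative.

class I, ablative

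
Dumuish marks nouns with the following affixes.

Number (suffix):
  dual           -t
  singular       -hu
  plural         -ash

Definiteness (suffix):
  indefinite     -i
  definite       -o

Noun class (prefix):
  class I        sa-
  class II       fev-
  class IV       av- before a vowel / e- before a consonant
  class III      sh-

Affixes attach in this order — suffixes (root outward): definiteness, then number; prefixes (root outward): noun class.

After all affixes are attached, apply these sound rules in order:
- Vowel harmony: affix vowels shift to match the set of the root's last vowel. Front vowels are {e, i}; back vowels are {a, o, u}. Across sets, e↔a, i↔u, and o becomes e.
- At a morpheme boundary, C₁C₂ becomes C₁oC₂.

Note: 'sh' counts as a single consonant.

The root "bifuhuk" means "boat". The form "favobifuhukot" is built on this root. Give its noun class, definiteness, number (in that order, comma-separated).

class II, definite, dual

Segment: fev-bifuhuk-o-t.
noun class: fev- → class II.
definiteness: -o → definite.
number: -t → dual.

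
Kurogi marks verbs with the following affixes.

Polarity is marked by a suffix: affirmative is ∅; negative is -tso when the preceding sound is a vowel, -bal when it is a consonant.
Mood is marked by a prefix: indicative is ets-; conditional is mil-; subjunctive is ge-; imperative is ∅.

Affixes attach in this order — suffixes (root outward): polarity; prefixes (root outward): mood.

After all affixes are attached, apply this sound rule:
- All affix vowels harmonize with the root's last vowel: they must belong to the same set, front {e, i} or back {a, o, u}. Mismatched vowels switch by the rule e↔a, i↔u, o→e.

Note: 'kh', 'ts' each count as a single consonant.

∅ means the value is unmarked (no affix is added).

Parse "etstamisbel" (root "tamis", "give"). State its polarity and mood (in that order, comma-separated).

negative, indicative

Segment: ets-tamis-bal.
polarity: -tso/bal → negative.
mood: ets- → indicative.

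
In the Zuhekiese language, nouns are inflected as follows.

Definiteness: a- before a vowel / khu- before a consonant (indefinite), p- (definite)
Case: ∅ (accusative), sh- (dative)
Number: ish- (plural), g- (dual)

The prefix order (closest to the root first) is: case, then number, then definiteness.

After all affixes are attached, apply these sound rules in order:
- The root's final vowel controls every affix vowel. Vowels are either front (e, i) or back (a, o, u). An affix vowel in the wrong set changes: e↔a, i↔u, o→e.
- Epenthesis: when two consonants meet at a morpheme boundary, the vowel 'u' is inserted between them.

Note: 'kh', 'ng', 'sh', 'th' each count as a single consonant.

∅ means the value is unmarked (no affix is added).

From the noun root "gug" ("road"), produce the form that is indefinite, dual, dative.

khugushugug

Attach case dative sh- → shgug.
Attach number dual g- → gshgug.
Attach definiteness indefinite khu- (before consonant 'g') → khugshgug.
Vowel harmony: no change.
Apply epenthesis: khugshgug → khugushugug.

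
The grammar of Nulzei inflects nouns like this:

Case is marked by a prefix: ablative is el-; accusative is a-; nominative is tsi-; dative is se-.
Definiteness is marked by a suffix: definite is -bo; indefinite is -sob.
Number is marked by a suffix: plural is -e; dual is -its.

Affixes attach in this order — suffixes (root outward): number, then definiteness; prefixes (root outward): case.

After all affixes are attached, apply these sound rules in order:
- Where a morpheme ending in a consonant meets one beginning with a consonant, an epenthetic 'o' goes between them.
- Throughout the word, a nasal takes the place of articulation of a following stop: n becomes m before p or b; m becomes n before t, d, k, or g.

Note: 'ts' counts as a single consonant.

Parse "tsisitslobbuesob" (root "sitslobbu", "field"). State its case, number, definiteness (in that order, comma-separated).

nominative, plural, indefinite

Segment: tsi-sitslobbu-e-sob.
case: tsi- → nominative.
number: -e → plural.
definiteness: -sob → indefinite.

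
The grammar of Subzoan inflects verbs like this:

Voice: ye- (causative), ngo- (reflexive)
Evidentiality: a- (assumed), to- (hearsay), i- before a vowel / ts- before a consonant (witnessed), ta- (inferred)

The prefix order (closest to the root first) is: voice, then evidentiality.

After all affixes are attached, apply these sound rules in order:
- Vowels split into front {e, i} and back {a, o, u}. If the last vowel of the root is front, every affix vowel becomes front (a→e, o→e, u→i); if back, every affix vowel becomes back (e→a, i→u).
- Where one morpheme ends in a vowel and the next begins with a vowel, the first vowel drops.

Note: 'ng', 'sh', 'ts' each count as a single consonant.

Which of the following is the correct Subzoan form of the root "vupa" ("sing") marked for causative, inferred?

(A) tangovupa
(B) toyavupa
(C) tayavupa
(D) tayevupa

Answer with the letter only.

C

Attach voice causative ye- → yevupa.
Attach evidentiality inferred ta- → tayevupa.
Apply vowel harmony: tayevupa → tayavupa.
Vowel deletion: no change.
So the correct form is tayavupa, option (C).
(B) toyavupa is wrong: it uses hearsay instead of inferred for evidentiality.
(A) tangovupa is wrong: it uses reflexive instead of causative for voice.
(D) tayevupa is wrong: it fails to apply the sound rule(s).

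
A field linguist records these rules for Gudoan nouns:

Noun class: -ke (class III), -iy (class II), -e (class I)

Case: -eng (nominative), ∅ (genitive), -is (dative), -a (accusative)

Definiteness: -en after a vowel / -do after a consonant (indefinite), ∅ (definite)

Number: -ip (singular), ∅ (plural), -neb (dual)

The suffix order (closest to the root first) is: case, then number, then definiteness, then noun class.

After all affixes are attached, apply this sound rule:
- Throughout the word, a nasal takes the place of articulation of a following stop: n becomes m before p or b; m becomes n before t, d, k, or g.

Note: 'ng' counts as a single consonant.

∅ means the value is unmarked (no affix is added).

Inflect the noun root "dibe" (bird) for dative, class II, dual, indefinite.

dibeisnebdoiy

Attach case dative -is → dibeis.
Attach number dual -neb → dibeisneb.
Attach definiteness indefinite -do (after consonant 'b') → dibeisnebdo.
Attach noun class class II -iy → dibeisnebdoiy.
Nasal assimilation: no change.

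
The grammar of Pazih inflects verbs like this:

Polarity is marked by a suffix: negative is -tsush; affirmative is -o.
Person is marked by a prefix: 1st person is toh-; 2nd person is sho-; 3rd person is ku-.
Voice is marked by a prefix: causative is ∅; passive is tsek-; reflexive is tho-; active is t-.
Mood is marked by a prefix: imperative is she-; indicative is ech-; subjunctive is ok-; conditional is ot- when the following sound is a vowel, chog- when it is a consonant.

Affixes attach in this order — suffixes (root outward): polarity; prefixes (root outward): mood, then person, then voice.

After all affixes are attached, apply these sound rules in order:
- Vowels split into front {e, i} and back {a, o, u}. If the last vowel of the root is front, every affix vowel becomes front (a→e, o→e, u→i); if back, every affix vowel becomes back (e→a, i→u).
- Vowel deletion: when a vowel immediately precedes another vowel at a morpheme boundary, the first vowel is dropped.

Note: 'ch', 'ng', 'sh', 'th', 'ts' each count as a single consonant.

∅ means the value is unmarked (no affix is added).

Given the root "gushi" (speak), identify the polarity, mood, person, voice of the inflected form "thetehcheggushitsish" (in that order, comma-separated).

negative, conditional, 1st person, reflexive

Segment: tho-toh-chog-gushi-tsush.
polarity: -tsush → negative.
mood: ot/chog- → conditional.
person: toh- → 1st person.
voice: tho- → reflexive.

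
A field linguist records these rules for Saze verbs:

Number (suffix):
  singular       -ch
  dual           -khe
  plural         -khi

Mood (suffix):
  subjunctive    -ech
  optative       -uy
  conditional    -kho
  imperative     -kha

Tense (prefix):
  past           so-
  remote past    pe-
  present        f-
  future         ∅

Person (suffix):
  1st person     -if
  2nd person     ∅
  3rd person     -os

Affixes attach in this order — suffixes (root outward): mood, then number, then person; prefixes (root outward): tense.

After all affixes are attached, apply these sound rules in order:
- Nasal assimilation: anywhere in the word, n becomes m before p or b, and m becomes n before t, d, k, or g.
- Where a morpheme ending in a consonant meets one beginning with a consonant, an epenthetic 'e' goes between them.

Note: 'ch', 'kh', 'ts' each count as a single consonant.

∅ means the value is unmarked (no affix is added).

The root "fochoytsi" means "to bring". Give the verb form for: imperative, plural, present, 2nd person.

fefochoytsikhakhi

Attach tense present f- → ffochoytsi.
Attach mood imperative -kha → ffochoytsikha.
Attach number plural -khi → ffochoytsikhakhi.
person = 2nd person: zero marking, form stays ffochoytsikhakhi.
Nasal assimilation: no change.
Apply epenthesis: ffochoytsikhakhi → fefochoytsikhakhi.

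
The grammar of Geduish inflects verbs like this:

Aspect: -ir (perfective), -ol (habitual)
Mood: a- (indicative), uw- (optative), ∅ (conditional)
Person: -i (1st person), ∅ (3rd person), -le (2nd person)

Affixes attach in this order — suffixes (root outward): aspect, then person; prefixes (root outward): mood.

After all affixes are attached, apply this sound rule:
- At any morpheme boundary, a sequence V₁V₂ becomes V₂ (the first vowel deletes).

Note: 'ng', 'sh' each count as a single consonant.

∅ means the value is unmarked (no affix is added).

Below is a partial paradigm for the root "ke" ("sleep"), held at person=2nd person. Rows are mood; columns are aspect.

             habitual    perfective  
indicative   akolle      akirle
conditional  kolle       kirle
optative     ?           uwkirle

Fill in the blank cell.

Attach aspect habitual -ol → keol.
Attach person 2nd person -le → keolle.
Attach mood optative uw- → uwkeolle.
Apply vowel deletion: uwkeolle → uwkolle.

uwkolle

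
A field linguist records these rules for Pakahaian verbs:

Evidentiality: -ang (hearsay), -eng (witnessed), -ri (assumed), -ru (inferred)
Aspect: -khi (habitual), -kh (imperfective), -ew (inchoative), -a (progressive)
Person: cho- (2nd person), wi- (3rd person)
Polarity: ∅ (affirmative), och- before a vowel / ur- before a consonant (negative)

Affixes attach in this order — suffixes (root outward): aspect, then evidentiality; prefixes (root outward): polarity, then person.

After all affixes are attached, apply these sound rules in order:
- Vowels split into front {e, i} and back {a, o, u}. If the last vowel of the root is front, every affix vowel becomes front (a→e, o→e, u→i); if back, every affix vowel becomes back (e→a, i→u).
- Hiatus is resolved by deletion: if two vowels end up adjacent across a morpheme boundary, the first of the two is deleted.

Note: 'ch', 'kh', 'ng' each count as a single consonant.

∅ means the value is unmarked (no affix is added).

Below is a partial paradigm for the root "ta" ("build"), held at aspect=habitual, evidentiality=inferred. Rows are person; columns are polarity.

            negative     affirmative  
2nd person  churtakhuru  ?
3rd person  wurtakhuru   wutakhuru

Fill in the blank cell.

chotakhuru

Attach aspect habitual -khi → takhi.
polarity = affirmative: zero marking, form stays takhi.
Attach evidentiality inferred -ru → takhiru.
Attach person 2nd person cho- → chotakhiru.
Apply vowel harmony: chotakhiru → chotakhuru.
Vowel deletion: no change.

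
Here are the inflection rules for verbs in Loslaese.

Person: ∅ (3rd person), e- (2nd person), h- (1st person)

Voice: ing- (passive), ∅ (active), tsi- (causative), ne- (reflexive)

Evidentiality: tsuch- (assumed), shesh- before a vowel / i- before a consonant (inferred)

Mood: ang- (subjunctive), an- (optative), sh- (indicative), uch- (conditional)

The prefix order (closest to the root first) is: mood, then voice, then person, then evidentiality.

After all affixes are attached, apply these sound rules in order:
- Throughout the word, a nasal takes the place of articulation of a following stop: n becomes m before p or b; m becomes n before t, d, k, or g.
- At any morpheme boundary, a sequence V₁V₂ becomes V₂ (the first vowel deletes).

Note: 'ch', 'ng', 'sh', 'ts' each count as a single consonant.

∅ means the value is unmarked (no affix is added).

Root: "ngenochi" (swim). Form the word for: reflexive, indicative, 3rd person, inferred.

Attach mood indicative sh- → shngenochi.
Attach voice reflexive ne- → neshngenochi.
person = 3rd person: zero marking, form stays neshngenochi.
Attach evidentiality inferred i- (before consonant 'n') → ineshngenochi.
Nasal assimilation: no change.
Vowel deletion: no change.

ineshngenochi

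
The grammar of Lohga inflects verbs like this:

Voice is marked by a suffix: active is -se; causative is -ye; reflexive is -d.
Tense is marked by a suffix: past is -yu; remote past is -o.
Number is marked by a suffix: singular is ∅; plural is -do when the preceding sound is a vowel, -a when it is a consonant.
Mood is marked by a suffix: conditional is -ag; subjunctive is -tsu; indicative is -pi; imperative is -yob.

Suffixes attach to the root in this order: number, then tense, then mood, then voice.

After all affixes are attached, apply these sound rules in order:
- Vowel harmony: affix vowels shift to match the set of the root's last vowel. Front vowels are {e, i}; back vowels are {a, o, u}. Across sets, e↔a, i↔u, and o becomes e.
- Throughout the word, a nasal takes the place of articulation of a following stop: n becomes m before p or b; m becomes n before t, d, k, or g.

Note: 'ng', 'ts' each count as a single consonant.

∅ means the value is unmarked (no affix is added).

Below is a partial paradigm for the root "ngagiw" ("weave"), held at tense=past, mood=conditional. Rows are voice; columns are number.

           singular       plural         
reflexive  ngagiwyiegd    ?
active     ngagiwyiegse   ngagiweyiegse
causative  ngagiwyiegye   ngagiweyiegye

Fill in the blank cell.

Attach number plural -a (after consonant 'w') → ngagiwa.
Attach tense past -yu → ngagiwayu.
Attach mood conditional -ag → ngagiwayuag.
Attach voice reflexive -d → ngagiwayuagd.
Apply vowel harmony: ngagiwayuagd → ngagiweyiegd.
Nasal assimilation: no change.

ngagiweyiegd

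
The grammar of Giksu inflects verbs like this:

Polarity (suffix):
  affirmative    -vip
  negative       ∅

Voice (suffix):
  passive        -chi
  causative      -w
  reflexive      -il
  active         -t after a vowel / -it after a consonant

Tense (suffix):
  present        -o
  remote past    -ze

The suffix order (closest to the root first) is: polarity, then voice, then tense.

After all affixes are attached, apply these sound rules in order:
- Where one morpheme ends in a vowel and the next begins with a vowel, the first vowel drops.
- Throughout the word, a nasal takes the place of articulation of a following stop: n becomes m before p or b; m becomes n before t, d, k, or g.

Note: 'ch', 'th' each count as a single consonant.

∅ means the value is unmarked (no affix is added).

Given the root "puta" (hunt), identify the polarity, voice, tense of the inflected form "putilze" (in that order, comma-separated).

negative, reflexive, remote past

Segment: puta-il-ze.
polarity: ∅ → negative.
voice: -il → reflexive.
tense: -ze → remote past.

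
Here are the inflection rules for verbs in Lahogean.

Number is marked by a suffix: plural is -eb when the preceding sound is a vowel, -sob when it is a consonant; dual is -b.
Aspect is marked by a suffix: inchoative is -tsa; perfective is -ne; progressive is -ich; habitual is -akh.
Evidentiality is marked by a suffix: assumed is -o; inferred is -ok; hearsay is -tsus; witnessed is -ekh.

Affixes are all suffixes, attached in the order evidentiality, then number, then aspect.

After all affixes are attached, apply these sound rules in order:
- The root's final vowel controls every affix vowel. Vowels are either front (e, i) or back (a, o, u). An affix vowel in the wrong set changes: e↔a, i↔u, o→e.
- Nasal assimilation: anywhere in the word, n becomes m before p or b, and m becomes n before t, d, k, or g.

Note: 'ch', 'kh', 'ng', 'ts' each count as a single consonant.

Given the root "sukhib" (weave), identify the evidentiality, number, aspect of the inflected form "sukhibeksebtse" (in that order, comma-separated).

inferred, plural, inchoative

Segment: sukhib-ok-sob-tsa.
evidentiality: -ok → inferred.
number: -eb/sob → plural.
aspect: -tsa → inchoative.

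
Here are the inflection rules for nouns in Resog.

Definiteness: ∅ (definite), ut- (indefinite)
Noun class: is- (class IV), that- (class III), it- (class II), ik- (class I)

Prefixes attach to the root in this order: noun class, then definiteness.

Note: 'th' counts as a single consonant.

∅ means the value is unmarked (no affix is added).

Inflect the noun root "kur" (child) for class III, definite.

thatkur

Attach noun class class III that- → thatkur.
definiteness = definite: zero marking, form stays thatkur.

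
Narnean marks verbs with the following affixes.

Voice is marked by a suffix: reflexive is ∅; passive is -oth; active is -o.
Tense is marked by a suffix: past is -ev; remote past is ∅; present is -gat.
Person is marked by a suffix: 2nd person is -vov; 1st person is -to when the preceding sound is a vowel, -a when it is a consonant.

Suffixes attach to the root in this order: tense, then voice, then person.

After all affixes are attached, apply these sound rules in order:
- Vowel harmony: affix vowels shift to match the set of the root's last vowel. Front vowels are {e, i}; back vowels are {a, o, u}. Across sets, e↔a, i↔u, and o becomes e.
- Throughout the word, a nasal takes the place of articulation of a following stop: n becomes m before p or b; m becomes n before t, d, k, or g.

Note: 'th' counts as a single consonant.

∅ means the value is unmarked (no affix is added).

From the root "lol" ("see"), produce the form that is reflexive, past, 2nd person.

Attach tense past -ev → lolev.
voice = reflexive: zero marking, form stays lolev.
Attach person 2nd person -vov → lolevvov.
Apply vowel harmony: lolevvov → lolavvov.
Nasal assimilation: no change.

lolavvov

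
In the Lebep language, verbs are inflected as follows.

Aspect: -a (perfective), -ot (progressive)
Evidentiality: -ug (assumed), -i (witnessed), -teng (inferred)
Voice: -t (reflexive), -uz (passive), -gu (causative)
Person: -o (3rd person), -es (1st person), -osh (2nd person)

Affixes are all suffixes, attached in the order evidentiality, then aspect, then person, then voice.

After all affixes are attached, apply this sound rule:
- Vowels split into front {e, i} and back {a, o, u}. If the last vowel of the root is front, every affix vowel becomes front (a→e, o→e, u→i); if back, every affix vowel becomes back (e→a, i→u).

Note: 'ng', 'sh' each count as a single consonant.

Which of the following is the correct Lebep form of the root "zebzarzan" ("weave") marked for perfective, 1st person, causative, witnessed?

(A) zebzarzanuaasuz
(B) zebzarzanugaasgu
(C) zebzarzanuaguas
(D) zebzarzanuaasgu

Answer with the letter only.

D

Attach evidentiality witnessed -i → zebzarzani.
Attach aspect perfective -a → zebzarzania.
Attach person 1st person -es → zebzarzaniaes.
Attach voice causative -gu → zebzarzaniaesgu.
Apply vowel harmony: zebzarzaniaesgu → zebzarzanuaasgu.
So the correct form is zebzarzanuaasgu, option (D).
(A) zebzarzanuaasuz is wrong: it uses passive instead of causative for voice.
(C) zebzarzanuaguas is wrong: it has the affixes in the wrong order.
(B) zebzarzanugaasgu is wrong: it uses assumed instead of witnessed for evidentiality.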